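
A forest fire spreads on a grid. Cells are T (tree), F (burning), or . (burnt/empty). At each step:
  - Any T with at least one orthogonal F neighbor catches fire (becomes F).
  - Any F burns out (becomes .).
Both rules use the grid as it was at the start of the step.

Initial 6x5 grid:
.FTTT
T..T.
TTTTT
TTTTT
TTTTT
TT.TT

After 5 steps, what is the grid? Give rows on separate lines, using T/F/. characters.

Step 1: 1 trees catch fire, 1 burn out
  ..FTT
  T..T.
  TTTTT
  TTTTT
  TTTTT
  TT.TT
Step 2: 1 trees catch fire, 1 burn out
  ...FT
  T..T.
  TTTTT
  TTTTT
  TTTTT
  TT.TT
Step 3: 2 trees catch fire, 1 burn out
  ....F
  T..F.
  TTTTT
  TTTTT
  TTTTT
  TT.TT
Step 4: 1 trees catch fire, 2 burn out
  .....
  T....
  TTTFT
  TTTTT
  TTTTT
  TT.TT
Step 5: 3 trees catch fire, 1 burn out
  .....
  T....
  TTF.F
  TTTFT
  TTTTT
  TT.TT

.....
T....
TTF.F
TTTFT
TTTTT
TT.TT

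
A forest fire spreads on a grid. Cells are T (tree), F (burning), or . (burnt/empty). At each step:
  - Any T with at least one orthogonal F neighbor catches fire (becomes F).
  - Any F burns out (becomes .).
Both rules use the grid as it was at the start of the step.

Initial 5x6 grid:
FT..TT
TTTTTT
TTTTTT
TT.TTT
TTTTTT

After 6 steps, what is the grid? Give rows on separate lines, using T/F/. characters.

Step 1: 2 trees catch fire, 1 burn out
  .F..TT
  FTTTTT
  TTTTTT
  TT.TTT
  TTTTTT
Step 2: 2 trees catch fire, 2 burn out
  ....TT
  .FTTTT
  FTTTTT
  TT.TTT
  TTTTTT
Step 3: 3 trees catch fire, 2 burn out
  ....TT
  ..FTTT
  .FTTTT
  FT.TTT
  TTTTTT
Step 4: 4 trees catch fire, 3 burn out
  ....TT
  ...FTT
  ..FTTT
  .F.TTT
  FTTTTT
Step 5: 3 trees catch fire, 4 burn out
  ....TT
  ....FT
  ...FTT
  ...TTT
  .FTTTT
Step 6: 5 trees catch fire, 3 burn out
  ....FT
  .....F
  ....FT
  ...FTT
  ..FTTT

....FT
.....F
....FT
...FTT
..FTTT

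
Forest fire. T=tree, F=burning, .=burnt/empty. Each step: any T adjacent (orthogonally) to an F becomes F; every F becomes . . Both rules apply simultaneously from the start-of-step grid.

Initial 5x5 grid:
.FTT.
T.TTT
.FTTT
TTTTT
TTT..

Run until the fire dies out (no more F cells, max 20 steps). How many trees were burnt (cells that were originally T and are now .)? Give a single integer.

Step 1: +3 fires, +2 burnt (F count now 3)
Step 2: +6 fires, +3 burnt (F count now 6)
Step 3: +5 fires, +6 burnt (F count now 5)
Step 4: +2 fires, +5 burnt (F count now 2)
Step 5: +0 fires, +2 burnt (F count now 0)
Fire out after step 5
Initially T: 17, now '.': 24
Total burnt (originally-T cells now '.'): 16

Answer: 16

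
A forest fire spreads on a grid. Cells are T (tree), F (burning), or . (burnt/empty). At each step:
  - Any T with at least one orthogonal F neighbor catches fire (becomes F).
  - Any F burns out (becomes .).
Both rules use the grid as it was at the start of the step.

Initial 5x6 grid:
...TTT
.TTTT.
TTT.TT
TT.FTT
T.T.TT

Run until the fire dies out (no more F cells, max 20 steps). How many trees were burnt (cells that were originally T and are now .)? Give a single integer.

Answer: 19

Derivation:
Step 1: +1 fires, +1 burnt (F count now 1)
Step 2: +3 fires, +1 burnt (F count now 3)
Step 3: +3 fires, +3 burnt (F count now 3)
Step 4: +2 fires, +3 burnt (F count now 2)
Step 5: +3 fires, +2 burnt (F count now 3)
Step 6: +2 fires, +3 burnt (F count now 2)
Step 7: +1 fires, +2 burnt (F count now 1)
Step 8: +2 fires, +1 burnt (F count now 2)
Step 9: +1 fires, +2 burnt (F count now 1)
Step 10: +1 fires, +1 burnt (F count now 1)
Step 11: +0 fires, +1 burnt (F count now 0)
Fire out after step 11
Initially T: 20, now '.': 29
Total burnt (originally-T cells now '.'): 19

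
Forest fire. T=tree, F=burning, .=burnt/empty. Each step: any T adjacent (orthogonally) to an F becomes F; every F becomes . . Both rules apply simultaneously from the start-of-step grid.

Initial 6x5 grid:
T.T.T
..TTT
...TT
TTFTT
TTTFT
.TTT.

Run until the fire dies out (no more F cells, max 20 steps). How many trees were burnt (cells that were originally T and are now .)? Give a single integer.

Step 1: +5 fires, +2 burnt (F count now 5)
Step 2: +5 fires, +5 burnt (F count now 5)
Step 3: +4 fires, +5 burnt (F count now 4)
Step 4: +2 fires, +4 burnt (F count now 2)
Step 5: +2 fires, +2 burnt (F count now 2)
Step 6: +0 fires, +2 burnt (F count now 0)
Fire out after step 6
Initially T: 19, now '.': 29
Total burnt (originally-T cells now '.'): 18

Answer: 18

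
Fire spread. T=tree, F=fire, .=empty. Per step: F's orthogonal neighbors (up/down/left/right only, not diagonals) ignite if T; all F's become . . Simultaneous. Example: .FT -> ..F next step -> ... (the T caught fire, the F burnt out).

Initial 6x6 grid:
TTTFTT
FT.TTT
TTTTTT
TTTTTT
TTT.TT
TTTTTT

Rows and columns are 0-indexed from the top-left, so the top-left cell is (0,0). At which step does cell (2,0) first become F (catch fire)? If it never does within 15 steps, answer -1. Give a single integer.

Step 1: cell (2,0)='F' (+6 fires, +2 burnt)
  -> target ignites at step 1
Step 2: cell (2,0)='.' (+6 fires, +6 burnt)
Step 3: cell (2,0)='.' (+6 fires, +6 burnt)
Step 4: cell (2,0)='.' (+5 fires, +6 burnt)
Step 5: cell (2,0)='.' (+4 fires, +5 burnt)
Step 6: cell (2,0)='.' (+3 fires, +4 burnt)
Step 7: cell (2,0)='.' (+2 fires, +3 burnt)
Step 8: cell (2,0)='.' (+0 fires, +2 burnt)
  fire out at step 8

1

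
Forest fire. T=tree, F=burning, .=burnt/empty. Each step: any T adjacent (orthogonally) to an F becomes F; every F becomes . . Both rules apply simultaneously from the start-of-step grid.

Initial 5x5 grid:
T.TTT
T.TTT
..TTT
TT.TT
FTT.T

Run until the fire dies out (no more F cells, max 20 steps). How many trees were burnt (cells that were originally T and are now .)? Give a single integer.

Answer: 4

Derivation:
Step 1: +2 fires, +1 burnt (F count now 2)
Step 2: +2 fires, +2 burnt (F count now 2)
Step 3: +0 fires, +2 burnt (F count now 0)
Fire out after step 3
Initially T: 18, now '.': 11
Total burnt (originally-T cells now '.'): 4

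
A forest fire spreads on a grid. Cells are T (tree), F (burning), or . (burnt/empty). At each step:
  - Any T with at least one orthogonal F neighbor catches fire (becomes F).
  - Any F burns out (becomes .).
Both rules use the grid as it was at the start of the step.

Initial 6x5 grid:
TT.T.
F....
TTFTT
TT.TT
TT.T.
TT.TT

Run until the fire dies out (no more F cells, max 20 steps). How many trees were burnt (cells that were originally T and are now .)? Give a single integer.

Answer: 17

Derivation:
Step 1: +4 fires, +2 burnt (F count now 4)
Step 2: +5 fires, +4 burnt (F count now 5)
Step 3: +4 fires, +5 burnt (F count now 4)
Step 4: +3 fires, +4 burnt (F count now 3)
Step 5: +1 fires, +3 burnt (F count now 1)
Step 6: +0 fires, +1 burnt (F count now 0)
Fire out after step 6
Initially T: 18, now '.': 29
Total burnt (originally-T cells now '.'): 17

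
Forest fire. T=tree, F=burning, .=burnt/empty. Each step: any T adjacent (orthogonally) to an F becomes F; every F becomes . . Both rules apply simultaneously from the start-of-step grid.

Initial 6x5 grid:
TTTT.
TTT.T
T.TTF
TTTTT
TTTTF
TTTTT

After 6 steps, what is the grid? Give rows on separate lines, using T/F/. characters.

Step 1: 5 trees catch fire, 2 burn out
  TTTT.
  TTT.F
  T.TF.
  TTTTF
  TTTF.
  TTTTF
Step 2: 4 trees catch fire, 5 burn out
  TTTT.
  TTT..
  T.F..
  TTTF.
  TTF..
  TTTF.
Step 3: 4 trees catch fire, 4 burn out
  TTTT.
  TTF..
  T....
  TTF..
  TF...
  TTF..
Step 4: 5 trees catch fire, 4 burn out
  TTFT.
  TF...
  T....
  TF...
  F....
  TF...
Step 5: 5 trees catch fire, 5 burn out
  TF.F.
  F....
  T....
  F....
  .....
  F....
Step 6: 2 trees catch fire, 5 burn out
  F....
  .....
  F....
  .....
  .....
  .....

F....
.....
F....
.....
.....
.....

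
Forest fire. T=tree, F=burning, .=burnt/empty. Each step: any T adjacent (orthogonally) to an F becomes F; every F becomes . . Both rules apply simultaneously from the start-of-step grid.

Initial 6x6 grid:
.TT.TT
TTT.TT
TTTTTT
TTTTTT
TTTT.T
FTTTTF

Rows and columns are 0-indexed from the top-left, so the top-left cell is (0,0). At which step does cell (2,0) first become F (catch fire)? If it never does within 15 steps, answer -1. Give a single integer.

Step 1: cell (2,0)='T' (+4 fires, +2 burnt)
Step 2: cell (2,0)='T' (+5 fires, +4 burnt)
Step 3: cell (2,0)='F' (+6 fires, +5 burnt)
  -> target ignites at step 3
Step 4: cell (2,0)='.' (+6 fires, +6 burnt)
Step 5: cell (2,0)='.' (+5 fires, +6 burnt)
Step 6: cell (2,0)='.' (+3 fires, +5 burnt)
Step 7: cell (2,0)='.' (+1 fires, +3 burnt)
Step 8: cell (2,0)='.' (+0 fires, +1 burnt)
  fire out at step 8

3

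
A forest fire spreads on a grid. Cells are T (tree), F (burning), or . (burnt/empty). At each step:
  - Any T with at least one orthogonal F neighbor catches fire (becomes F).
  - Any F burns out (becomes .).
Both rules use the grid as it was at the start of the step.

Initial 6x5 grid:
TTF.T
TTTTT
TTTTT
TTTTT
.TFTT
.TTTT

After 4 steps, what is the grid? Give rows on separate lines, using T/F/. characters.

Step 1: 6 trees catch fire, 2 burn out
  TF..T
  TTFTT
  TTTTT
  TTFTT
  .F.FT
  .TFTT
Step 2: 9 trees catch fire, 6 burn out
  F...T
  TF.FT
  TTFTT
  TF.FT
  ....F
  .F.FT
Step 3: 7 trees catch fire, 9 burn out
  ....T
  F...F
  TF.FT
  F...F
  .....
  ....F
Step 4: 3 trees catch fire, 7 burn out
  ....F
  .....
  F...F
  .....
  .....
  .....

....F
.....
F...F
.....
.....
.....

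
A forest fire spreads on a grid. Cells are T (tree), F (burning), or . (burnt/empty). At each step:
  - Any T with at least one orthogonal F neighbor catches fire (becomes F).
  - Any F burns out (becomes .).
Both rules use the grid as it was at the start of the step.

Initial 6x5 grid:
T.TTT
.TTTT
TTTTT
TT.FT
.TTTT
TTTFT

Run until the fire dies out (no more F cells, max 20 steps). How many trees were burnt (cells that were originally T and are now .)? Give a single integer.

Answer: 23

Derivation:
Step 1: +5 fires, +2 burnt (F count now 5)
Step 2: +6 fires, +5 burnt (F count now 6)
Step 3: +6 fires, +6 burnt (F count now 6)
Step 4: +5 fires, +6 burnt (F count now 5)
Step 5: +1 fires, +5 burnt (F count now 1)
Step 6: +0 fires, +1 burnt (F count now 0)
Fire out after step 6
Initially T: 24, now '.': 29
Total burnt (originally-T cells now '.'): 23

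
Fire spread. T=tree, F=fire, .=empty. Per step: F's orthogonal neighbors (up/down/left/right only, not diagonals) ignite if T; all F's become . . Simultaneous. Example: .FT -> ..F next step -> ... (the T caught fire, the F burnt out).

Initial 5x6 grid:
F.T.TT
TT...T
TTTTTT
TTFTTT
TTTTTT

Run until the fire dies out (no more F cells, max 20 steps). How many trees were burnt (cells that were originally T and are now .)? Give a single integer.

Step 1: +5 fires, +2 burnt (F count now 5)
Step 2: +8 fires, +5 burnt (F count now 8)
Step 3: +4 fires, +8 burnt (F count now 4)
Step 4: +2 fires, +4 burnt (F count now 2)
Step 5: +1 fires, +2 burnt (F count now 1)
Step 6: +1 fires, +1 burnt (F count now 1)
Step 7: +1 fires, +1 burnt (F count now 1)
Step 8: +0 fires, +1 burnt (F count now 0)
Fire out after step 8
Initially T: 23, now '.': 29
Total burnt (originally-T cells now '.'): 22

Answer: 22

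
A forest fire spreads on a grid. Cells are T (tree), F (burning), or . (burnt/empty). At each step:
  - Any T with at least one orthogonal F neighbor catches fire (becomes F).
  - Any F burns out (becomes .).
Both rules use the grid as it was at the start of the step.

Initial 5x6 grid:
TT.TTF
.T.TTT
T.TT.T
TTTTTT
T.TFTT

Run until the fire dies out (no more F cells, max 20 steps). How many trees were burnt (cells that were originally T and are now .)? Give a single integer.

Answer: 19

Derivation:
Step 1: +5 fires, +2 burnt (F count now 5)
Step 2: +7 fires, +5 burnt (F count now 7)
Step 3: +4 fires, +7 burnt (F count now 4)
Step 4: +1 fires, +4 burnt (F count now 1)
Step 5: +2 fires, +1 burnt (F count now 2)
Step 6: +0 fires, +2 burnt (F count now 0)
Fire out after step 6
Initially T: 22, now '.': 27
Total burnt (originally-T cells now '.'): 19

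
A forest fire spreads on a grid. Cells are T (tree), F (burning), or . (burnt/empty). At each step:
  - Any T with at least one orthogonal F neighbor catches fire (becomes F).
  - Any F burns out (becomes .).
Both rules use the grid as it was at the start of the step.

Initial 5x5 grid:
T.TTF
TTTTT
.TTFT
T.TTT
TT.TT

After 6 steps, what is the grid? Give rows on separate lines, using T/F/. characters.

Step 1: 6 trees catch fire, 2 burn out
  T.TF.
  TTTFF
  .TF.F
  T.TFT
  TT.TT
Step 2: 6 trees catch fire, 6 burn out
  T.F..
  TTF..
  .F...
  T.F.F
  TT.FT
Step 3: 2 trees catch fire, 6 burn out
  T....
  TF...
  .....
  T....
  TT..F
Step 4: 1 trees catch fire, 2 burn out
  T....
  F....
  .....
  T....
  TT...
Step 5: 1 trees catch fire, 1 burn out
  F....
  .....
  .....
  T....
  TT...
Step 6: 0 trees catch fire, 1 burn out
  .....
  .....
  .....
  T....
  TT...

.....
.....
.....
T....
TT...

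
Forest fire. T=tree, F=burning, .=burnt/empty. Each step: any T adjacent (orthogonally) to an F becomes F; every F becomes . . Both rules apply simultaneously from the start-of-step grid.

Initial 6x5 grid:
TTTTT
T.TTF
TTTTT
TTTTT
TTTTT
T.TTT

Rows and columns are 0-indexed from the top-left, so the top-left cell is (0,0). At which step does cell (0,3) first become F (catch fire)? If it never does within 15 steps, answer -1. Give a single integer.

Step 1: cell (0,3)='T' (+3 fires, +1 burnt)
Step 2: cell (0,3)='F' (+4 fires, +3 burnt)
  -> target ignites at step 2
Step 3: cell (0,3)='.' (+4 fires, +4 burnt)
Step 4: cell (0,3)='.' (+5 fires, +4 burnt)
Step 5: cell (0,3)='.' (+5 fires, +5 burnt)
Step 6: cell (0,3)='.' (+4 fires, +5 burnt)
Step 7: cell (0,3)='.' (+1 fires, +4 burnt)
Step 8: cell (0,3)='.' (+1 fires, +1 burnt)
Step 9: cell (0,3)='.' (+0 fires, +1 burnt)
  fire out at step 9

2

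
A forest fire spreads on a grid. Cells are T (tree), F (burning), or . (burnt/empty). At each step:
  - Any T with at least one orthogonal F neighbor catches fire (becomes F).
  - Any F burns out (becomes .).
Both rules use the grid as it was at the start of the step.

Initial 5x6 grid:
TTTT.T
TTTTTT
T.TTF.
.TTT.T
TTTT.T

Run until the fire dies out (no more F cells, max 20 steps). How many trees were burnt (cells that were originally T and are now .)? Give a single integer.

Answer: 21

Derivation:
Step 1: +2 fires, +1 burnt (F count now 2)
Step 2: +4 fires, +2 burnt (F count now 4)
Step 3: +5 fires, +4 burnt (F count now 5)
Step 4: +4 fires, +5 burnt (F count now 4)
Step 5: +3 fires, +4 burnt (F count now 3)
Step 6: +3 fires, +3 burnt (F count now 3)
Step 7: +0 fires, +3 burnt (F count now 0)
Fire out after step 7
Initially T: 23, now '.': 28
Total burnt (originally-T cells now '.'): 21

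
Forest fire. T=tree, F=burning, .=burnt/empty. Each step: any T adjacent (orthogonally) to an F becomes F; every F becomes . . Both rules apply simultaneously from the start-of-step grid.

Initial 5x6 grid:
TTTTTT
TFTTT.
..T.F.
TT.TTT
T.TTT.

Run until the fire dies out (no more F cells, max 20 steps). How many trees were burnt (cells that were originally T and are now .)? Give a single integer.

Step 1: +5 fires, +2 burnt (F count now 5)
Step 2: +8 fires, +5 burnt (F count now 8)
Step 3: +3 fires, +8 burnt (F count now 3)
Step 4: +1 fires, +3 burnt (F count now 1)
Step 5: +0 fires, +1 burnt (F count now 0)
Fire out after step 5
Initially T: 20, now '.': 27
Total burnt (originally-T cells now '.'): 17

Answer: 17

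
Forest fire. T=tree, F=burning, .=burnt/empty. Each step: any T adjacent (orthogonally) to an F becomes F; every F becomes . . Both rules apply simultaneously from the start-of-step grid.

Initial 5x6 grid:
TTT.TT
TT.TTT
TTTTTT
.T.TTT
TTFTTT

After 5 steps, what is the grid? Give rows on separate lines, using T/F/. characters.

Step 1: 2 trees catch fire, 1 burn out
  TTT.TT
  TT.TTT
  TTTTTT
  .T.TTT
  TF.FTT
Step 2: 4 trees catch fire, 2 burn out
  TTT.TT
  TT.TTT
  TTTTTT
  .F.FTT
  F...FT
Step 3: 4 trees catch fire, 4 burn out
  TTT.TT
  TT.TTT
  TFTFTT
  ....FT
  .....F
Step 4: 6 trees catch fire, 4 burn out
  TTT.TT
  TF.FTT
  F.F.FT
  .....F
  ......
Step 5: 4 trees catch fire, 6 burn out
  TFT.TT
  F...FT
  .....F
  ......
  ......

TFT.TT
F...FT
.....F
......
......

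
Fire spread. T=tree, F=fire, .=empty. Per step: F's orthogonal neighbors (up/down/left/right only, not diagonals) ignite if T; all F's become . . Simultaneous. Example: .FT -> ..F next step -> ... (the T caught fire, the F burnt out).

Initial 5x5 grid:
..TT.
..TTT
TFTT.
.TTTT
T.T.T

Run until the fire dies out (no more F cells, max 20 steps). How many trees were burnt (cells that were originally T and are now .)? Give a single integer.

Step 1: +3 fires, +1 burnt (F count now 3)
Step 2: +3 fires, +3 burnt (F count now 3)
Step 3: +4 fires, +3 burnt (F count now 4)
Step 4: +3 fires, +4 burnt (F count now 3)
Step 5: +1 fires, +3 burnt (F count now 1)
Step 6: +0 fires, +1 burnt (F count now 0)
Fire out after step 6
Initially T: 15, now '.': 24
Total burnt (originally-T cells now '.'): 14

Answer: 14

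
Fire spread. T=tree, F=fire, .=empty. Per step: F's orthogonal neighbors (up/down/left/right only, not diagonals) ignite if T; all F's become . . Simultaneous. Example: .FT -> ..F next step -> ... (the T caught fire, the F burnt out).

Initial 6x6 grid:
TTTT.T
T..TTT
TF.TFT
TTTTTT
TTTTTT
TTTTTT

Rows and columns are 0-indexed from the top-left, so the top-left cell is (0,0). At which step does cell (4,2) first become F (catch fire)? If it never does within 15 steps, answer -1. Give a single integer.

Step 1: cell (4,2)='T' (+6 fires, +2 burnt)
Step 2: cell (4,2)='T' (+9 fires, +6 burnt)
Step 3: cell (4,2)='F' (+9 fires, +9 burnt)
  -> target ignites at step 3
Step 4: cell (4,2)='.' (+6 fires, +9 burnt)
Step 5: cell (4,2)='.' (+0 fires, +6 burnt)
  fire out at step 5

3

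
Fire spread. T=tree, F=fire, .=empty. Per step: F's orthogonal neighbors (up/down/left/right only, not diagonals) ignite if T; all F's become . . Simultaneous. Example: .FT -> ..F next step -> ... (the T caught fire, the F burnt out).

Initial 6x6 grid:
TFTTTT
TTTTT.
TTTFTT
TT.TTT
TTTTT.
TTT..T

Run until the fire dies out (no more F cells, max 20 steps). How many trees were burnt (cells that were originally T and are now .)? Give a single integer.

Answer: 28

Derivation:
Step 1: +7 fires, +2 burnt (F count now 7)
Step 2: +8 fires, +7 burnt (F count now 8)
Step 3: +6 fires, +8 burnt (F count now 6)
Step 4: +4 fires, +6 burnt (F count now 4)
Step 5: +2 fires, +4 burnt (F count now 2)
Step 6: +1 fires, +2 burnt (F count now 1)
Step 7: +0 fires, +1 burnt (F count now 0)
Fire out after step 7
Initially T: 29, now '.': 35
Total burnt (originally-T cells now '.'): 28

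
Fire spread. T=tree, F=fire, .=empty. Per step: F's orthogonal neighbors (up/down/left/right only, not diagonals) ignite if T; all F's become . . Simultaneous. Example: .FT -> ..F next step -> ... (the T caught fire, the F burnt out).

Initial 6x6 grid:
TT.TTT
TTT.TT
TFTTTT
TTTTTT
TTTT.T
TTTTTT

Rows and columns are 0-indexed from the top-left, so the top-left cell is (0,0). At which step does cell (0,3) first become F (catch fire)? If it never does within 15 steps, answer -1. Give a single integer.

Step 1: cell (0,3)='T' (+4 fires, +1 burnt)
Step 2: cell (0,3)='T' (+7 fires, +4 burnt)
Step 3: cell (0,3)='T' (+6 fires, +7 burnt)
Step 4: cell (0,3)='T' (+6 fires, +6 burnt)
Step 5: cell (0,3)='T' (+4 fires, +6 burnt)
Step 6: cell (0,3)='F' (+4 fires, +4 burnt)
  -> target ignites at step 6
Step 7: cell (0,3)='.' (+1 fires, +4 burnt)
Step 8: cell (0,3)='.' (+0 fires, +1 burnt)
  fire out at step 8

6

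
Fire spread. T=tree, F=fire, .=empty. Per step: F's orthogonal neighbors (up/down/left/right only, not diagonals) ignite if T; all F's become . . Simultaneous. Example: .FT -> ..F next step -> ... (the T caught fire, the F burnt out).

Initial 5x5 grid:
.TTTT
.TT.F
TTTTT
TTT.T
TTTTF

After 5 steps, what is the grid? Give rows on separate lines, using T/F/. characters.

Step 1: 4 trees catch fire, 2 burn out
  .TTTF
  .TT..
  TTTTF
  TTT.F
  TTTF.
Step 2: 3 trees catch fire, 4 burn out
  .TTF.
  .TT..
  TTTF.
  TTT..
  TTF..
Step 3: 4 trees catch fire, 3 burn out
  .TF..
  .TT..
  TTF..
  TTF..
  TF...
Step 4: 5 trees catch fire, 4 burn out
  .F...
  .TF..
  TF...
  TF...
  F....
Step 5: 3 trees catch fire, 5 burn out
  .....
  .F...
  F....
  F....
  .....

.....
.F...
F....
F....
.....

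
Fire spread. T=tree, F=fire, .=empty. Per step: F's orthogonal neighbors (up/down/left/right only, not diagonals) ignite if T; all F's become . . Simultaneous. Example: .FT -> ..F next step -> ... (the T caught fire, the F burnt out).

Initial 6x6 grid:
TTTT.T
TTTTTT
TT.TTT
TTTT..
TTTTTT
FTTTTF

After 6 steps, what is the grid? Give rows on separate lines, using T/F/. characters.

Step 1: 4 trees catch fire, 2 burn out
  TTTT.T
  TTTTTT
  TT.TTT
  TTTT..
  FTTTTF
  .FTTF.
Step 2: 5 trees catch fire, 4 burn out
  TTTT.T
  TTTTTT
  TT.TTT
  FTTT..
  .FTTF.
  ..FF..
Step 3: 4 trees catch fire, 5 burn out
  TTTT.T
  TTTTTT
  FT.TTT
  .FTT..
  ..FF..
  ......
Step 4: 4 trees catch fire, 4 burn out
  TTTT.T
  FTTTTT
  .F.TTT
  ..FF..
  ......
  ......
Step 5: 3 trees catch fire, 4 burn out
  FTTT.T
  .FTTTT
  ...FTT
  ......
  ......
  ......
Step 6: 4 trees catch fire, 3 burn out
  .FTT.T
  ..FFTT
  ....FT
  ......
  ......
  ......

.FTT.T
..FFTT
....FT
......
......
......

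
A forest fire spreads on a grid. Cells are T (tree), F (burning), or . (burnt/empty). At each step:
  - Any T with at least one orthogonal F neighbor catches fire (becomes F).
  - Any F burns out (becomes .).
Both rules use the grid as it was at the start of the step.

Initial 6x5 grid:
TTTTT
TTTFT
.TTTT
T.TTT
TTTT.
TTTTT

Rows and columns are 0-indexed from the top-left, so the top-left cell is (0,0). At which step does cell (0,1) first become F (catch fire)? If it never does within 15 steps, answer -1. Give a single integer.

Step 1: cell (0,1)='T' (+4 fires, +1 burnt)
Step 2: cell (0,1)='T' (+6 fires, +4 burnt)
Step 3: cell (0,1)='F' (+6 fires, +6 burnt)
  -> target ignites at step 3
Step 4: cell (0,1)='.' (+3 fires, +6 burnt)
Step 5: cell (0,1)='.' (+3 fires, +3 burnt)
Step 6: cell (0,1)='.' (+2 fires, +3 burnt)
Step 7: cell (0,1)='.' (+2 fires, +2 burnt)
Step 8: cell (0,1)='.' (+0 fires, +2 burnt)
  fire out at step 8

3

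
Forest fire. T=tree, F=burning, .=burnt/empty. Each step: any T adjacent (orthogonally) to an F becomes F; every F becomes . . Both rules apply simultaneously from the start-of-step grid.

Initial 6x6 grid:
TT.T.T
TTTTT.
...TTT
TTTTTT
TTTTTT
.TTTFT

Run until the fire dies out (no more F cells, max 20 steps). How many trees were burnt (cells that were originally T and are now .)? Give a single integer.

Step 1: +3 fires, +1 burnt (F count now 3)
Step 2: +4 fires, +3 burnt (F count now 4)
Step 3: +5 fires, +4 burnt (F count now 5)
Step 4: +5 fires, +5 burnt (F count now 5)
Step 5: +3 fires, +5 burnt (F count now 3)
Step 6: +3 fires, +3 burnt (F count now 3)
Step 7: +1 fires, +3 burnt (F count now 1)
Step 8: +2 fires, +1 burnt (F count now 2)
Step 9: +1 fires, +2 burnt (F count now 1)
Step 10: +0 fires, +1 burnt (F count now 0)
Fire out after step 10
Initially T: 28, now '.': 35
Total burnt (originally-T cells now '.'): 27

Answer: 27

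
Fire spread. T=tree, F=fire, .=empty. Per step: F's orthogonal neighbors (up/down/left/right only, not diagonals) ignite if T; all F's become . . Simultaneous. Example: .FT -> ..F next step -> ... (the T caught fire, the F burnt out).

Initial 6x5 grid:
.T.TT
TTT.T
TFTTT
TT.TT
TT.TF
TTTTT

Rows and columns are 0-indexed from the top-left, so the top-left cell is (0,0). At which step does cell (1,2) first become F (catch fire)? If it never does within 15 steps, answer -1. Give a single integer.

Step 1: cell (1,2)='T' (+7 fires, +2 burnt)
Step 2: cell (1,2)='F' (+9 fires, +7 burnt)
  -> target ignites at step 2
Step 3: cell (1,2)='.' (+4 fires, +9 burnt)
Step 4: cell (1,2)='.' (+2 fires, +4 burnt)
Step 5: cell (1,2)='.' (+1 fires, +2 burnt)
Step 6: cell (1,2)='.' (+0 fires, +1 burnt)
  fire out at step 6

2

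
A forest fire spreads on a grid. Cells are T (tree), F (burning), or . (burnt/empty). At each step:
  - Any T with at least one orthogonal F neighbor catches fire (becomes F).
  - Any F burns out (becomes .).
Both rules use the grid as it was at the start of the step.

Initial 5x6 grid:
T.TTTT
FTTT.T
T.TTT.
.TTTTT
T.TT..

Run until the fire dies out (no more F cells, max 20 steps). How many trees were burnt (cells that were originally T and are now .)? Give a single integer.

Step 1: +3 fires, +1 burnt (F count now 3)
Step 2: +1 fires, +3 burnt (F count now 1)
Step 3: +3 fires, +1 burnt (F count now 3)
Step 4: +3 fires, +3 burnt (F count now 3)
Step 5: +5 fires, +3 burnt (F count now 5)
Step 6: +3 fires, +5 burnt (F count now 3)
Step 7: +2 fires, +3 burnt (F count now 2)
Step 8: +0 fires, +2 burnt (F count now 0)
Fire out after step 8
Initially T: 21, now '.': 29
Total burnt (originally-T cells now '.'): 20

Answer: 20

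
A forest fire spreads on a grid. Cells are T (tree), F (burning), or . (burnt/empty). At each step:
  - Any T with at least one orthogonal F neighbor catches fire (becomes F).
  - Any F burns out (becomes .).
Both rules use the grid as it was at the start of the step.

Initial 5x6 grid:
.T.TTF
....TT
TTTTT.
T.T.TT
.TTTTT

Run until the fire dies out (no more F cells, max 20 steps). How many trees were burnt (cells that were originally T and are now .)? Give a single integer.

Step 1: +2 fires, +1 burnt (F count now 2)
Step 2: +2 fires, +2 burnt (F count now 2)
Step 3: +1 fires, +2 burnt (F count now 1)
Step 4: +2 fires, +1 burnt (F count now 2)
Step 5: +3 fires, +2 burnt (F count now 3)
Step 6: +4 fires, +3 burnt (F count now 4)
Step 7: +2 fires, +4 burnt (F count now 2)
Step 8: +2 fires, +2 burnt (F count now 2)
Step 9: +0 fires, +2 burnt (F count now 0)
Fire out after step 9
Initially T: 19, now '.': 29
Total burnt (originally-T cells now '.'): 18

Answer: 18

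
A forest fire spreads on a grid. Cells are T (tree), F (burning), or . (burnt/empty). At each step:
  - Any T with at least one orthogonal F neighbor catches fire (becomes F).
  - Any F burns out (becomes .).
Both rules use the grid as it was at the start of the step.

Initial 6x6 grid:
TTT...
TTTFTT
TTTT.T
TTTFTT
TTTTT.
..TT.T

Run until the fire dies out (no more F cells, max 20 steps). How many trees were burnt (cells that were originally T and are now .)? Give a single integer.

Answer: 25

Derivation:
Step 1: +6 fires, +2 burnt (F count now 6)
Step 2: +9 fires, +6 burnt (F count now 9)
Step 3: +7 fires, +9 burnt (F count now 7)
Step 4: +3 fires, +7 burnt (F count now 3)
Step 5: +0 fires, +3 burnt (F count now 0)
Fire out after step 5
Initially T: 26, now '.': 35
Total burnt (originally-T cells now '.'): 25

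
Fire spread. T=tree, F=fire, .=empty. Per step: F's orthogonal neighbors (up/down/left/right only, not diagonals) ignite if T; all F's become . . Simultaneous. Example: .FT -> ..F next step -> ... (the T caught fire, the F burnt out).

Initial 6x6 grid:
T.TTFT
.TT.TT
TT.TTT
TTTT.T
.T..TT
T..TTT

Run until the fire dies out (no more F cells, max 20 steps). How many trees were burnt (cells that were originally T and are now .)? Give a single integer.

Answer: 23

Derivation:
Step 1: +3 fires, +1 burnt (F count now 3)
Step 2: +3 fires, +3 burnt (F count now 3)
Step 3: +3 fires, +3 burnt (F count now 3)
Step 4: +3 fires, +3 burnt (F count now 3)
Step 5: +3 fires, +3 burnt (F count now 3)
Step 6: +4 fires, +3 burnt (F count now 4)
Step 7: +3 fires, +4 burnt (F count now 3)
Step 8: +1 fires, +3 burnt (F count now 1)
Step 9: +0 fires, +1 burnt (F count now 0)
Fire out after step 9
Initially T: 25, now '.': 34
Total burnt (originally-T cells now '.'): 23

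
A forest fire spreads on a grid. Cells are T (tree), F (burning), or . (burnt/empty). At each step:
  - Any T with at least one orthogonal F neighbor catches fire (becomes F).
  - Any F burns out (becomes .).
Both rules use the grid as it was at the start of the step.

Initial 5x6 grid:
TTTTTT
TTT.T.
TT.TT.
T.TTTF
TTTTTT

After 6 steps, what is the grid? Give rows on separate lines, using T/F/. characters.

Step 1: 2 trees catch fire, 1 burn out
  TTTTTT
  TTT.T.
  TT.TT.
  T.TTF.
  TTTTTF
Step 2: 3 trees catch fire, 2 burn out
  TTTTTT
  TTT.T.
  TT.TF.
  T.TF..
  TTTTF.
Step 3: 4 trees catch fire, 3 burn out
  TTTTTT
  TTT.F.
  TT.F..
  T.F...
  TTTF..
Step 4: 2 trees catch fire, 4 burn out
  TTTTFT
  TTT...
  TT....
  T.....
  TTF...
Step 5: 3 trees catch fire, 2 burn out
  TTTF.F
  TTT...
  TT....
  T.....
  TF....
Step 6: 2 trees catch fire, 3 burn out
  TTF...
  TTT...
  TT....
  T.....
  F.....

TTF...
TTT...
TT....
T.....
F.....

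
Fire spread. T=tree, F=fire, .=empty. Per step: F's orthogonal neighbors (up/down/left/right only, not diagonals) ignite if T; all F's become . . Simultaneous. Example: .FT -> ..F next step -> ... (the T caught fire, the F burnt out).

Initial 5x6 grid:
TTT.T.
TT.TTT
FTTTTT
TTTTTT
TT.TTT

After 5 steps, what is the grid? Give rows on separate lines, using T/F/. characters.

Step 1: 3 trees catch fire, 1 burn out
  TTT.T.
  FT.TTT
  .FTTTT
  FTTTTT
  TT.TTT
Step 2: 5 trees catch fire, 3 burn out
  FTT.T.
  .F.TTT
  ..FTTT
  .FTTTT
  FT.TTT
Step 3: 4 trees catch fire, 5 burn out
  .FT.T.
  ...TTT
  ...FTT
  ..FTTT
  .F.TTT
Step 4: 4 trees catch fire, 4 burn out
  ..F.T.
  ...FTT
  ....FT
  ...FTT
  ...TTT
Step 5: 4 trees catch fire, 4 burn out
  ....T.
  ....FT
  .....F
  ....FT
  ...FTT

....T.
....FT
.....F
....FT
...FTT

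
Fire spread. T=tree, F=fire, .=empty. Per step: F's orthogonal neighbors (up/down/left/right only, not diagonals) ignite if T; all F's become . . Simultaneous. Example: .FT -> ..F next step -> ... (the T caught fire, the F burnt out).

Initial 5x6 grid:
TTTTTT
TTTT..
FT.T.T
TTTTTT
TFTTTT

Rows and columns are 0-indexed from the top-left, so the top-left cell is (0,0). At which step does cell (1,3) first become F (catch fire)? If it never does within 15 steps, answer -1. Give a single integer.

Step 1: cell (1,3)='T' (+6 fires, +2 burnt)
Step 2: cell (1,3)='T' (+4 fires, +6 burnt)
Step 3: cell (1,3)='T' (+4 fires, +4 burnt)
Step 4: cell (1,3)='F' (+5 fires, +4 burnt)
  -> target ignites at step 4
Step 5: cell (1,3)='.' (+2 fires, +5 burnt)
Step 6: cell (1,3)='.' (+2 fires, +2 burnt)
Step 7: cell (1,3)='.' (+1 fires, +2 burnt)
Step 8: cell (1,3)='.' (+0 fires, +1 burnt)
  fire out at step 8

4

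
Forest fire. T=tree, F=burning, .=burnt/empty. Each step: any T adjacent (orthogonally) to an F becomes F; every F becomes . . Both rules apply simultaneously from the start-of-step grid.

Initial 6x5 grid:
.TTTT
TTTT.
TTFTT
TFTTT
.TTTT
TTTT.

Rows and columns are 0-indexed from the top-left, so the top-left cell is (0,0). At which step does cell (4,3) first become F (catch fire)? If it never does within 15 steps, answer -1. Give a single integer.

Step 1: cell (4,3)='T' (+6 fires, +2 burnt)
Step 2: cell (4,3)='T' (+8 fires, +6 burnt)
Step 3: cell (4,3)='F' (+7 fires, +8 burnt)
  -> target ignites at step 3
Step 4: cell (4,3)='.' (+3 fires, +7 burnt)
Step 5: cell (4,3)='.' (+0 fires, +3 burnt)
  fire out at step 5

3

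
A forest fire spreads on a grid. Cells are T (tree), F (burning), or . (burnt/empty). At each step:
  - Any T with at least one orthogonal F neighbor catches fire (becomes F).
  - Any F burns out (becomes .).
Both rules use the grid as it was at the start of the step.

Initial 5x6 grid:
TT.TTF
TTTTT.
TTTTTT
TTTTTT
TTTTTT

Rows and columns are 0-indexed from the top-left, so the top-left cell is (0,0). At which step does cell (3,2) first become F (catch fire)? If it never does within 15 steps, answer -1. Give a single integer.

Step 1: cell (3,2)='T' (+1 fires, +1 burnt)
Step 2: cell (3,2)='T' (+2 fires, +1 burnt)
Step 3: cell (3,2)='T' (+2 fires, +2 burnt)
Step 4: cell (3,2)='T' (+4 fires, +2 burnt)
Step 5: cell (3,2)='T' (+5 fires, +4 burnt)
Step 6: cell (3,2)='F' (+6 fires, +5 burnt)
  -> target ignites at step 6
Step 7: cell (3,2)='.' (+4 fires, +6 burnt)
Step 8: cell (3,2)='.' (+2 fires, +4 burnt)
Step 9: cell (3,2)='.' (+1 fires, +2 burnt)
Step 10: cell (3,2)='.' (+0 fires, +1 burnt)
  fire out at step 10

6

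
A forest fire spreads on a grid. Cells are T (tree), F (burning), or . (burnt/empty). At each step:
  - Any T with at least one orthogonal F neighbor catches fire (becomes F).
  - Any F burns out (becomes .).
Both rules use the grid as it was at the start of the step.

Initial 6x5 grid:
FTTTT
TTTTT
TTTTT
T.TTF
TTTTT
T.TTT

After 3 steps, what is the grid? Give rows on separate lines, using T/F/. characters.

Step 1: 5 trees catch fire, 2 burn out
  .FTTT
  FTTTT
  TTTTF
  T.TF.
  TTTTF
  T.TTT
Step 2: 8 trees catch fire, 5 burn out
  ..FTT
  .FTTF
  FTTF.
  T.F..
  TTTF.
  T.TTF
Step 3: 9 trees catch fire, 8 burn out
  ...FF
  ..FF.
  .FF..
  F....
  TTF..
  T.TF.

...FF
..FF.
.FF..
F....
TTF..
T.TF.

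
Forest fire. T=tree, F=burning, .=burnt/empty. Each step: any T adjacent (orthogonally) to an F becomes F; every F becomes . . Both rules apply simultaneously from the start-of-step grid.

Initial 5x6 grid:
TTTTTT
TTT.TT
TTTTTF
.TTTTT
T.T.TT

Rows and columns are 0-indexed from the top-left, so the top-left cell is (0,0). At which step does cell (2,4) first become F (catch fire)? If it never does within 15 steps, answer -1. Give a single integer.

Step 1: cell (2,4)='F' (+3 fires, +1 burnt)
  -> target ignites at step 1
Step 2: cell (2,4)='.' (+5 fires, +3 burnt)
Step 3: cell (2,4)='.' (+4 fires, +5 burnt)
Step 4: cell (2,4)='.' (+4 fires, +4 burnt)
Step 5: cell (2,4)='.' (+5 fires, +4 burnt)
Step 6: cell (2,4)='.' (+2 fires, +5 burnt)
Step 7: cell (2,4)='.' (+1 fires, +2 burnt)
Step 8: cell (2,4)='.' (+0 fires, +1 burnt)
  fire out at step 8

1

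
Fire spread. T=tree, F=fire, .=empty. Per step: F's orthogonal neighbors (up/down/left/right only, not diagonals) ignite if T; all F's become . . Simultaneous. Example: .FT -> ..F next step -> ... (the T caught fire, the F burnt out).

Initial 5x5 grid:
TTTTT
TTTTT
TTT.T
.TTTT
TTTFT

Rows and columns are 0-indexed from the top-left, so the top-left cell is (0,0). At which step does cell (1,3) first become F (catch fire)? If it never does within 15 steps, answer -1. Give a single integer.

Step 1: cell (1,3)='T' (+3 fires, +1 burnt)
Step 2: cell (1,3)='T' (+3 fires, +3 burnt)
Step 3: cell (1,3)='T' (+4 fires, +3 burnt)
Step 4: cell (1,3)='T' (+3 fires, +4 burnt)
Step 5: cell (1,3)='F' (+5 fires, +3 burnt)
  -> target ignites at step 5
Step 6: cell (1,3)='.' (+3 fires, +5 burnt)
Step 7: cell (1,3)='.' (+1 fires, +3 burnt)
Step 8: cell (1,3)='.' (+0 fires, +1 burnt)
  fire out at step 8

5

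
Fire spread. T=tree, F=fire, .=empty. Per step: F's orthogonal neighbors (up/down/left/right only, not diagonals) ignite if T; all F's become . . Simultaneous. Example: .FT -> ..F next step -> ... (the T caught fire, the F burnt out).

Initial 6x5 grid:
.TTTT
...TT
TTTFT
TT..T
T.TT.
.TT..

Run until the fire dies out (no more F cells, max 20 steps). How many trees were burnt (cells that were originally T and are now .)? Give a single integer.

Step 1: +3 fires, +1 burnt (F count now 3)
Step 2: +4 fires, +3 burnt (F count now 4)
Step 3: +4 fires, +4 burnt (F count now 4)
Step 4: +2 fires, +4 burnt (F count now 2)
Step 5: +1 fires, +2 burnt (F count now 1)
Step 6: +0 fires, +1 burnt (F count now 0)
Fire out after step 6
Initially T: 18, now '.': 26
Total burnt (originally-T cells now '.'): 14

Answer: 14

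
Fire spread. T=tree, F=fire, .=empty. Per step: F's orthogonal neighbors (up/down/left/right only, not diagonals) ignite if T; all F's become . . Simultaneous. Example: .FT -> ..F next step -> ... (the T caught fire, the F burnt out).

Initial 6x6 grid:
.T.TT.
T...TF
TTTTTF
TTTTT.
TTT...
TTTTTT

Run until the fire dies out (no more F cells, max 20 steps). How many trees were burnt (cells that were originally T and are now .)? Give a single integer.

Step 1: +2 fires, +2 burnt (F count now 2)
Step 2: +3 fires, +2 burnt (F count now 3)
Step 3: +3 fires, +3 burnt (F count now 3)
Step 4: +2 fires, +3 burnt (F count now 2)
Step 5: +3 fires, +2 burnt (F count now 3)
Step 6: +4 fires, +3 burnt (F count now 4)
Step 7: +3 fires, +4 burnt (F count now 3)
Step 8: +2 fires, +3 burnt (F count now 2)
Step 9: +1 fires, +2 burnt (F count now 1)
Step 10: +0 fires, +1 burnt (F count now 0)
Fire out after step 10
Initially T: 24, now '.': 35
Total burnt (originally-T cells now '.'): 23

Answer: 23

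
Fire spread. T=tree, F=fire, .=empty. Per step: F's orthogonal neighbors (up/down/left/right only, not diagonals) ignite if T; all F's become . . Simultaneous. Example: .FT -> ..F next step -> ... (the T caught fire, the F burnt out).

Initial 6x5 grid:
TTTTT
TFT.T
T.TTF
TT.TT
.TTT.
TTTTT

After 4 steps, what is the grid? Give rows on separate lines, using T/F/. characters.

Step 1: 6 trees catch fire, 2 burn out
  TFTTT
  F.F.F
  T.TF.
  TT.TF
  .TTT.
  TTTTT
Step 2: 6 trees catch fire, 6 burn out
  F.FTF
  .....
  F.F..
  TT.F.
  .TTT.
  TTTTT
Step 3: 3 trees catch fire, 6 burn out
  ...F.
  .....
  .....
  FT...
  .TTF.
  TTTTT
Step 4: 3 trees catch fire, 3 burn out
  .....
  .....
  .....
  .F...
  .TF..
  TTTFT

.....
.....
.....
.F...
.TF..
TTTFT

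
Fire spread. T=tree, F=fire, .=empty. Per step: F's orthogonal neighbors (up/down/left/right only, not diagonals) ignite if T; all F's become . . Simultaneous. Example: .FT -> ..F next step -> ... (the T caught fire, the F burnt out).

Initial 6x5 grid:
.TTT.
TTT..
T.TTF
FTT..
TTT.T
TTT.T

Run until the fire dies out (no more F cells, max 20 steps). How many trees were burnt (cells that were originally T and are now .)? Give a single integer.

Step 1: +4 fires, +2 burnt (F count now 4)
Step 2: +5 fires, +4 burnt (F count now 5)
Step 3: +4 fires, +5 burnt (F count now 4)
Step 4: +3 fires, +4 burnt (F count now 3)
Step 5: +1 fires, +3 burnt (F count now 1)
Step 6: +0 fires, +1 burnt (F count now 0)
Fire out after step 6
Initially T: 19, now '.': 28
Total burnt (originally-T cells now '.'): 17

Answer: 17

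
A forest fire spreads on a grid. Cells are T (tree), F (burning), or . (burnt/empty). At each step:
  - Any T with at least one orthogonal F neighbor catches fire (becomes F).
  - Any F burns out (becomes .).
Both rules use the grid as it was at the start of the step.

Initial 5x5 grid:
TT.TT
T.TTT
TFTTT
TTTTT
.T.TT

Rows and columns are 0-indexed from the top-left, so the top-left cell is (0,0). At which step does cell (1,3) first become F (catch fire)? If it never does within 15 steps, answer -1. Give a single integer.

Step 1: cell (1,3)='T' (+3 fires, +1 burnt)
Step 2: cell (1,3)='T' (+6 fires, +3 burnt)
Step 3: cell (1,3)='F' (+4 fires, +6 burnt)
  -> target ignites at step 3
Step 4: cell (1,3)='.' (+5 fires, +4 burnt)
Step 5: cell (1,3)='.' (+2 fires, +5 burnt)
Step 6: cell (1,3)='.' (+0 fires, +2 burnt)
  fire out at step 6

3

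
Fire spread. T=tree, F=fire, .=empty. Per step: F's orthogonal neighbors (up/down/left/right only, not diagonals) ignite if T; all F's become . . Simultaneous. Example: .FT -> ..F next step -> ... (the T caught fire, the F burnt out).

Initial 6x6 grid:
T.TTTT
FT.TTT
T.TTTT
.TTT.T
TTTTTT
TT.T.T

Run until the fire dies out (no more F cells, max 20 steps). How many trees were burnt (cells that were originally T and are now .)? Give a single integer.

Step 1: +3 fires, +1 burnt (F count now 3)
Step 2: +0 fires, +3 burnt (F count now 0)
Fire out after step 2
Initially T: 28, now '.': 11
Total burnt (originally-T cells now '.'): 3

Answer: 3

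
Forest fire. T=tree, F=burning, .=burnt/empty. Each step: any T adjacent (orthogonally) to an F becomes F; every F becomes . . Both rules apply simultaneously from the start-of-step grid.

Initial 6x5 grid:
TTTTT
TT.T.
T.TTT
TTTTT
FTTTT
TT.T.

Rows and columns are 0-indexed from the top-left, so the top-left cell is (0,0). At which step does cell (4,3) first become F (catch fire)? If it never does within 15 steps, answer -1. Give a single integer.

Step 1: cell (4,3)='T' (+3 fires, +1 burnt)
Step 2: cell (4,3)='T' (+4 fires, +3 burnt)
Step 3: cell (4,3)='F' (+3 fires, +4 burnt)
  -> target ignites at step 3
Step 4: cell (4,3)='.' (+6 fires, +3 burnt)
Step 5: cell (4,3)='.' (+3 fires, +6 burnt)
Step 6: cell (4,3)='.' (+3 fires, +3 burnt)
Step 7: cell (4,3)='.' (+1 fires, +3 burnt)
Step 8: cell (4,3)='.' (+1 fires, +1 burnt)
Step 9: cell (4,3)='.' (+0 fires, +1 burnt)
  fire out at step 9

3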